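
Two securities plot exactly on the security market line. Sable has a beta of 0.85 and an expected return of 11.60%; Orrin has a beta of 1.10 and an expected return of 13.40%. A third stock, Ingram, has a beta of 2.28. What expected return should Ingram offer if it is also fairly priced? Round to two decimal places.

MRP (SML slope) = (13.40% − 11.60%) / (1.10 − 0.85) = 1.80% / 0.25 = 7.2000%
R_f (intercept) = 11.60% − 0.85 × 7.2000% = 5.4800%
E(R_Ingram) = R_f + β × MRP = 5.4800% + 2.28 × 7.2000% = 21.90%

21.90%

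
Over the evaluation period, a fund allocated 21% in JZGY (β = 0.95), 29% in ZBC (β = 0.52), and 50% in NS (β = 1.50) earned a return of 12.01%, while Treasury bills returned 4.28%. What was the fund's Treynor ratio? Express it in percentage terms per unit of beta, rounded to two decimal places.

7.03%

β_P = 0.21×0.95 + 0.29×0.52 + 0.50×1.50 = 1.1003
Treynor = (R_P − R_f) / β_P = (12.01% − 4.28%) / 1.1003 = 7.73% / 1.1003 = 7.03%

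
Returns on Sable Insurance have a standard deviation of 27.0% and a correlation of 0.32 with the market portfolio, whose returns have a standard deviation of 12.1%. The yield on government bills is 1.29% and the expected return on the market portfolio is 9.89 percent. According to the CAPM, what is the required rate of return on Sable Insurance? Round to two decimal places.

β = ρ × σ_i / σ_m = 0.32 × 27.0% / 12.1% = 0.7140
MRP = 9.89% − 1.29% = 8.60%
E(R) = 1.29% + 0.7140 × 8.60% = 7.43%

7.43%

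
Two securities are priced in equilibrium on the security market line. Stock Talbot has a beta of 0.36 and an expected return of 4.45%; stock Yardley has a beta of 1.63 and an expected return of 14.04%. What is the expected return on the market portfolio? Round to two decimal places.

Both satisfy E(R) = R_f + β·MRP, so the slope of the SML is
MRP = (14.04% − 4.45%) / (1.63 − 0.36) = 9.59% / 1.27 = 7.5512%
R_f = E(R_Talbot) − β_Talbot·MRP = 4.45% − 0.36 × 7.5512% = 1.7316%
E(R_m) = R_f + MRP = 1.7316% + 7.5512% = 9.28%

9.28%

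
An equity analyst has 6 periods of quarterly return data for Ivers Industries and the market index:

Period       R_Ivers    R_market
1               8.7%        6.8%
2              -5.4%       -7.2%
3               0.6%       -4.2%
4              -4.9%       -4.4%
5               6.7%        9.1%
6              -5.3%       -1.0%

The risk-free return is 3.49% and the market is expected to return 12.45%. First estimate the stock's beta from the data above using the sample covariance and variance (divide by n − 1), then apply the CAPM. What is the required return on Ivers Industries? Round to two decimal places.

11.00%

Mean R_i = (8.7 − 5.4 + 0.6 − 4.9 + 6.7 − 5.3) / 6 = 0.0667%
Mean R_m = (6.8 − 7.2 − 4.2 − 4.4 + 9.1 − 1.0) / 6 = -0.1500%
Σ(R_i − R̄_i)(R_m − R̄_m) = 183.4100  ⇒  Cov = 183.4100 / 5 = 36.6820
Σ(R_m − R̄_m)² = 218.7550  ⇒  Var(R_m) = 218.7550 / 5 = 43.7510
β = Cov / Var(R_m) = 36.6820 / 43.7510 = 0.8384
MRP = 12.45% − 3.49% = 8.96%
E(R) = R_f + β × MRP = 3.49% + 0.8384 × 8.96% = 11.00%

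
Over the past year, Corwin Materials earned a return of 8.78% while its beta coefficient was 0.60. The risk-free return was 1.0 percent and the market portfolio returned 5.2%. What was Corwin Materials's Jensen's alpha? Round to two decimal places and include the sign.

+5.26%

Market excess return = 5.2% − 1.0% = 4.20%
CAPM benchmark = R_f + β(R_m − R_f) = 1.0% + 0.60 × 4.2% = 3.5200%
α = actual − benchmark = 8.78% − 3.5200% = +5.26%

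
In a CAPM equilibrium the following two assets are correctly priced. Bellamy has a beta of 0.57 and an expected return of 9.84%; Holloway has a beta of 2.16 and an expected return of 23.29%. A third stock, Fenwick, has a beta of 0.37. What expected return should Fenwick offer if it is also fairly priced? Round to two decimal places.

MRP (SML slope) = (23.29% − 9.84%) / (2.16 − 0.57) = 13.45% / 1.59 = 8.4591%
R_f (intercept) = 9.84% − 0.57 × 8.4591% = 5.0183%
E(R_Fenwick) = R_f + β × MRP = 5.0183% + 0.37 × 8.4591% = 8.15%

8.15%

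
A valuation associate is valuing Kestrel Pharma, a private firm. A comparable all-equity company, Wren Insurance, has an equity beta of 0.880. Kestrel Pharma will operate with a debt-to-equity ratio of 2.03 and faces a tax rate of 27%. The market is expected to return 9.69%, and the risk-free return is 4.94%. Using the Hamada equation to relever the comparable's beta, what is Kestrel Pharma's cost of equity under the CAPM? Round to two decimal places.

β_L = β_U × [1 + (1 − t)(D/E)] = 0.880 × [1 + (1 − 0.27) × 2.03]
    = 0.880 × [1 + 0.73 × 2.03] = 0.880 × 2.4819 = 2.1841
MRP = 9.69% − 4.94% = 4.75%
E(R) = R_f + β_L × MRP = 4.94% + 2.1841 × 4.75% = 15.31%

15.31%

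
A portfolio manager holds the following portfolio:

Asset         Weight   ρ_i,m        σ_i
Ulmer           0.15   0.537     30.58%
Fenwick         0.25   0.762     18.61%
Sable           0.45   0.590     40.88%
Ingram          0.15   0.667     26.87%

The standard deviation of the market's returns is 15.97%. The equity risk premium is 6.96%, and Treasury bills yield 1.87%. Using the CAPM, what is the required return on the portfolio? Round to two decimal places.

β_Ulmer = 0.537 × 30.58% / 15.97% = 1.0283
β_Fenwick = 0.762 × 18.61% / 15.97% = 0.8880
β_Sable = 0.590 × 40.88% / 15.97% = 1.5103
β_Ingram = 0.667 × 26.87% / 15.97% = 1.1222
β_P = Σ w_i β_i = 0.15×1.0283 + 0.25×0.8880 + 0.45×1.5103 + 0.15×1.1222 = 1.2242
E(R_P) = R_f + β_P × MRP = 1.87% + 1.2242 × 6.96% = 10.39%

10.39%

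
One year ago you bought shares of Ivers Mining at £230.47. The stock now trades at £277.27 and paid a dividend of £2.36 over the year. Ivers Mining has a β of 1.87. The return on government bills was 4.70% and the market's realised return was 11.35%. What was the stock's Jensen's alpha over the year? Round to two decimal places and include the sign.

Realised HPR = (P1 + D1 − P0) / P0 = (277.27 + 2.36 − 230.47) / 230.47 = 49.16 / 230.47 = 21.3303%
MRP = 11.35% − 4.70% = 6.65%
CAPM required = R_f + β·MRP = 4.70% + 1.87 × 6.65% = 17.1355%
α = realised − required = 21.3303% − 17.1355% = +4.19%

+4.19%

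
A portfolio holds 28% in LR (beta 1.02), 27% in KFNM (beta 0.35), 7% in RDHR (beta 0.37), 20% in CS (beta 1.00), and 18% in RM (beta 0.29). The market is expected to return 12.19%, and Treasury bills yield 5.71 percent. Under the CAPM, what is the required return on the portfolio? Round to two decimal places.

9.98%

β_P = Σ w_i β_i = 0.28×1.02 + 0.27×0.35 + 0.07×0.37 + 0.20×1.00 + 0.18×0.29 = 0.6582
MRP = 12.19% − 5.71% = 6.48%
E(R_P) = R_f + β_P × MRP = 5.71% + 0.6582 × 6.48% = 9.98%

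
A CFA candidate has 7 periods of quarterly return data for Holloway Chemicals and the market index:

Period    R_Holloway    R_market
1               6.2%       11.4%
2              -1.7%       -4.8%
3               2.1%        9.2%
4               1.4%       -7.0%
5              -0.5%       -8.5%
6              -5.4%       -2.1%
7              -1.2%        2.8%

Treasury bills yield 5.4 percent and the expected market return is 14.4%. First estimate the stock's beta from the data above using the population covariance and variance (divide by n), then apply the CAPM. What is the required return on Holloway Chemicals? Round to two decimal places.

7.84%

Mean R_i = (6.2 − 1.7 + 2.1 + 1.4 − 0.5 − 5.4 − 1.2) / 7 = 0.1286%
Mean R_m = (11.4 − 4.8 + 9.2 − 7.0 − 8.5 − 2.1 + 2.8) / 7 = 0.1429%
Σ(R_i − R̄_i)(R_m − R̄_m) = 100.4614  ⇒  Cov = 100.4614 / 7 = 14.3516
Σ(R_m − R̄_m)² = 370.9971  ⇒  Var(R_m) = 370.9971 / 7 = 52.9996
β = Cov / Var(R_m) = 14.3516 / 52.9996 = 0.2708
MRP = 14.4% − 5.4% = 9.00%
E(R) = R_f + β × MRP = 5.4% + 0.2708 × 9.0% = 7.84%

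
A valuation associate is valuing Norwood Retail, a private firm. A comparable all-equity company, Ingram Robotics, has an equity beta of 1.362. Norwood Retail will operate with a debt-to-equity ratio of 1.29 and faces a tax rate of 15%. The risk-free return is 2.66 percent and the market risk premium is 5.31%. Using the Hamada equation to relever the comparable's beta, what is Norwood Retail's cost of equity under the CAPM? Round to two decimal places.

17.82%

β_L = β_U × [1 + (1 − t)(D/E)] = 1.362 × [1 + (1 − 0.15) × 1.29]
    = 1.362 × [1 + 0.85 × 1.29] = 1.362 × 2.0965 = 2.8554
E(R) = R_f + β_L × MRP = 2.66% + 2.8554 × 5.31% = 17.82%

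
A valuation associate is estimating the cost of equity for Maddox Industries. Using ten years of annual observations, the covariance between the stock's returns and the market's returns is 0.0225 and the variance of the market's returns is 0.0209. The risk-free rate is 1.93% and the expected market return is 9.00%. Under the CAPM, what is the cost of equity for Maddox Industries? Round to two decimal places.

β = Cov(R_i, R_m) / Var(R_m) = 0.0225 / 0.0209 = 1.0766
MRP = 9.00% − 1.93% = 7.07%
E(R) = R_f + β × MRP = 1.93% + 1.0766 × 7.07% = 9.54%

9.54%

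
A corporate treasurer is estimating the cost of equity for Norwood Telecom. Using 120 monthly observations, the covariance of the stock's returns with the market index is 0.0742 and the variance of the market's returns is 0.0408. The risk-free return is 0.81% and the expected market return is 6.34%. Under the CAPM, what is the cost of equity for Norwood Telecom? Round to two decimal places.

10.87%

β = Cov(R_i, R_m) / Var(R_m) = 0.0742 / 0.0408 = 1.8186
MRP = 6.34% − 0.81% = 5.53%
E(R) = R_f + β × MRP = 0.81% + 1.8186 × 5.53% = 10.87%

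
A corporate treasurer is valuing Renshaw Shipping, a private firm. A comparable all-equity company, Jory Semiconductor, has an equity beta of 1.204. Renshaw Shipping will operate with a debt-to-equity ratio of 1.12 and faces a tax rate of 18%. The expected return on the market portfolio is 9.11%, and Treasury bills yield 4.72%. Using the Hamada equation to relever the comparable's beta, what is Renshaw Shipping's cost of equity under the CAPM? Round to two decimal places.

14.86%

β_L = β_U × [1 + (1 − t)(D/E)] = 1.204 × [1 + (1 − 0.18) × 1.12]
    = 1.204 × [1 + 0.82 × 1.12] = 1.204 × 1.9184 = 2.3098
MRP = 9.11% − 4.72% = 4.39%
E(R) = R_f + β_L × MRP = 4.72% + 2.3098 × 4.39% = 14.86%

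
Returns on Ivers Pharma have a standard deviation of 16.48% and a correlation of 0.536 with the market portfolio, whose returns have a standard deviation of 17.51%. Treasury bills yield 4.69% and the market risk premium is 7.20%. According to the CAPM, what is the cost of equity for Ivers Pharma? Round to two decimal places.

β = ρ × σ_i / σ_m = 0.536 × 16.48% / 17.51% = 0.5045
E(R) = 4.69% + 0.5045 × 7.20% = 8.32%

8.32%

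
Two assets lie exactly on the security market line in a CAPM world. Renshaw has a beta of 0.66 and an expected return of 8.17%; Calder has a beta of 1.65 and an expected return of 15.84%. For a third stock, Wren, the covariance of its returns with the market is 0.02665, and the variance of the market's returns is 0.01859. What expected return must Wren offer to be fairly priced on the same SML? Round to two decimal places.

14.16%

MRP = (15.84% − 8.17%) / (1.65 − 0.66) = 7.7475%
R_f = 8.17% − 0.66 × 7.7475% = 3.0567%
β_Wren = Cov / Var(R_m) = 0.02665 / 0.01859 = 1.4336
E(R_Wren) = R_f + β × MRP = 3.0567% + 1.4336 × 7.7475% = 14.16%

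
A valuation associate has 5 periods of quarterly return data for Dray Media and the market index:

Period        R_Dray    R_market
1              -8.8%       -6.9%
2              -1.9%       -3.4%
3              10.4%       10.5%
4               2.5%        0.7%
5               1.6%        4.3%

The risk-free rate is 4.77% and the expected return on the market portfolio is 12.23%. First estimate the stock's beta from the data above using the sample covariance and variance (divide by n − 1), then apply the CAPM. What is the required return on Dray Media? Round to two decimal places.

Mean R_i = (-8.8 − 1.9 + 10.4 + 2.5 + 1.6) / 5 = 0.7600%
Mean R_m = (-6.9 − 3.4 + 10.5 + 0.7 + 4.3) / 5 = 1.0400%
Σ(R_i − R̄_i)(R_m − R̄_m) = 181.0580  ⇒  Cov = 181.0580 / 4 = 45.2645
Σ(R_m − R̄_m)² = 182.9920  ⇒  Var(R_m) = 182.9920 / 4 = 45.7480
β = Cov / Var(R_m) = 45.2645 / 45.7480 = 0.9894
MRP = 12.23% − 4.77% = 7.46%
E(R) = R_f + β × MRP = 4.77% + 0.9894 × 7.46% = 12.15%

12.15%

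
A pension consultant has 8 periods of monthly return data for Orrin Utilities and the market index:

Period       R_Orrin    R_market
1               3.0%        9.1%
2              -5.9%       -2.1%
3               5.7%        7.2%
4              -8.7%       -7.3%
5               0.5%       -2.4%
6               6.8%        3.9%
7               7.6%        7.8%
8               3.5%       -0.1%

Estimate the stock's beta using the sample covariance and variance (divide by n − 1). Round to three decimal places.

0.841

Mean R_i = (3.0 − 5.9 + 5.7 − 8.7 + 0.5 + 6.8 + 7.6 + 3.5) / 8 = 1.5625%
Mean R_m = (9.1 − 2.1 + 7.2 − 7.3 − 2.4 + 3.9 + 7.8 − 0.1) / 8 = 2.0125%
Σ(R_i − R̄_i)(R_m − R̄_m) = 203.3338  ⇒  Cov = 203.3338 / 7 = 29.0477
Σ(R_m − R̄_m)² = 241.7688  ⇒  Var(R_m) = 241.7688 / 7 = 34.5384
β = Cov / Var(R_m) = 29.0477 / 34.5384 = 0.8410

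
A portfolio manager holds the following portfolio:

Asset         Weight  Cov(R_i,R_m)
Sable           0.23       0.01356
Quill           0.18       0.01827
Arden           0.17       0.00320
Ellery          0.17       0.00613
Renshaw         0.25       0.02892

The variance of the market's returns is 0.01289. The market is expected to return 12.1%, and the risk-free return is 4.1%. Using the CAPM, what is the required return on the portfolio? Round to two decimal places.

β_Sable = 0.01356 / 0.01289 = 1.0520
β_Quill = 0.01827 / 0.01289 = 1.4174
β_Arden = 0.00320 / 0.01289 = 0.2483
β_Ellery = 0.00613 / 0.01289 = 0.4756
β_Renshaw = 0.02892 / 0.01289 = 2.2436
β_P = Σ w_i β_i = 0.23×1.0520 + 0.18×1.4174 + 0.17×0.2483 + 0.17×0.4756 + 0.25×2.2436 = 1.1811
MRP = 12.1% − 4.1% = 8.00%
E(R_P) = R_f + β_P × MRP = 4.1% + 1.1811 × 8.0% = 13.55%

13.55%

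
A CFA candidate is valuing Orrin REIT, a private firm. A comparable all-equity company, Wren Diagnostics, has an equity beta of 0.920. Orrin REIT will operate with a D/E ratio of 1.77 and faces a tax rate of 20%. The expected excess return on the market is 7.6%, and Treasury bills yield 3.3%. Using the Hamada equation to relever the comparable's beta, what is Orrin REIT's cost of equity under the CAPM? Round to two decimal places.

20.19%

β_L = β_U × [1 + (1 − t)(D/E)] = 0.920 × [1 + (1 − 0.20) × 1.77]
    = 0.920 × [1 + 0.80 × 1.77] = 0.920 × 2.4160 = 2.2227
E(R) = R_f + β_L × MRP = 3.3% + 2.2227 × 7.6% = 20.19%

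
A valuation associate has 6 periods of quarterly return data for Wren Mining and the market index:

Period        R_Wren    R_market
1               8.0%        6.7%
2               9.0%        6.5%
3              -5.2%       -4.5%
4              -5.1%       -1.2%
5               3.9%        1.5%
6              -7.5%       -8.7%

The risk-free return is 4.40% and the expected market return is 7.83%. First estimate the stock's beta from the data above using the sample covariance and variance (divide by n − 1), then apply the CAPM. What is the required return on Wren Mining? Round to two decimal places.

8.30%

Mean R_i = (8.0 + 9.0 − 5.2 − 5.1 + 3.9 − 7.5) / 6 = 0.5167%
Mean R_m = (6.7 + 6.5 − 4.5 − 1.2 + 1.5 − 8.7) / 6 = 0.0500%
Σ(R_i − R̄_i)(R_m − R̄_m) = 212.5650  ⇒  Cov = 212.5650 / 5 = 42.5130
Σ(R_m − R̄_m)² = 186.7550  ⇒  Var(R_m) = 186.7550 / 5 = 37.3510
β = Cov / Var(R_m) = 42.5130 / 37.3510 = 1.1382
MRP = 7.83% − 4.40% = 3.43%
E(R) = R_f + β × MRP = 4.40% + 1.1382 × 3.43% = 8.30%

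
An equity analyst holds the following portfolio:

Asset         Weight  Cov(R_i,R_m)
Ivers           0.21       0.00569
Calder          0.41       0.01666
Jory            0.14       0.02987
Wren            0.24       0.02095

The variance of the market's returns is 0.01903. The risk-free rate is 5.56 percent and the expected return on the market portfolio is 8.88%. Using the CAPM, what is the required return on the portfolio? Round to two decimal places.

8.57%

β_Ivers = 0.00569 / 0.01903 = 0.2990
β_Calder = 0.01666 / 0.01903 = 0.8755
β_Jory = 0.02987 / 0.01903 = 1.5696
β_Wren = 0.02095 / 0.01903 = 1.1009
β_P = Σ w_i β_i = 0.21×0.2990 + 0.41×0.8755 + 0.14×1.5696 + 0.24×1.1009 = 0.9057
MRP = 8.88% − 5.56% = 3.32%
E(R_P) = R_f + β_P × MRP = 5.56% + 0.9057 × 3.32% = 8.57%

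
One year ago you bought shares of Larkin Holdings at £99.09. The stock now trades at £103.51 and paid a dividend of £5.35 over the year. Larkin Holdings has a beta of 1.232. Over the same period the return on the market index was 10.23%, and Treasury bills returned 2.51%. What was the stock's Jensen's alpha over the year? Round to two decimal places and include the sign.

Realised HPR = (P1 + D1 − P0) / P0 = (103.51 + 5.35 − 99.09) / 99.09 = 9.77 / 99.09 = 9.8597%
MRP = 10.23% − 2.51% = 7.72%
CAPM required = R_f + β·MRP = 2.51% + 1.232 × 7.72% = 12.02104%
α = realised − required = 9.8597% − 12.02104% = -2.16%

-2.16%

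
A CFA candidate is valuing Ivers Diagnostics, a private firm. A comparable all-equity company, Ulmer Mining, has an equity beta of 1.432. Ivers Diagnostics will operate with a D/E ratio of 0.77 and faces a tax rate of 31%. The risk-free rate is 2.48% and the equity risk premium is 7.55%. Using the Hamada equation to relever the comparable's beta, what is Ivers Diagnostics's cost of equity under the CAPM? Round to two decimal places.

19.04%

β_L = β_U × [1 + (1 − t)(D/E)] = 1.432 × [1 + (1 − 0.31) × 0.77]
    = 1.432 × [1 + 0.69 × 0.77] = 1.432 × 1.5313 = 2.1928
E(R) = R_f + β_L × MRP = 2.48% + 2.1928 × 7.55% = 19.04%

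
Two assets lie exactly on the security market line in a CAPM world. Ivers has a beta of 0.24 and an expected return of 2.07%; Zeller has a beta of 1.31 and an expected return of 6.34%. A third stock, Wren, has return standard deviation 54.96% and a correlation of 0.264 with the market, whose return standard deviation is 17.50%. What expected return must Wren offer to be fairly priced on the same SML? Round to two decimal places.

MRP = (6.34% − 2.07%) / (1.31 − 0.24) = 3.9907%
R_f = 2.07% − 0.24 × 3.9907% = 1.1122%
β_Wren = ρ·σ_i/σ_m = 0.264 × 54.96 / 17.50 = 0.8291
E(R_Wren) = R_f + β × MRP = 1.1122% + 0.8291 × 3.9907% = 4.42%

4.42%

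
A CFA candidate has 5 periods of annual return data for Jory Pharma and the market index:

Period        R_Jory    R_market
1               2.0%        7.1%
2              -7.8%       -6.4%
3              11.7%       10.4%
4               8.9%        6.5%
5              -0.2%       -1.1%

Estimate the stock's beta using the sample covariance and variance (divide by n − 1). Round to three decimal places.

Mean R_i = (2.0 − 7.8 + 11.7 + 8.9 − 0.2) / 5 = 2.9200%
Mean R_m = (7.1 − 6.4 + 10.4 + 6.5 − 1.1) / 5 = 3.3000%
Σ(R_i − R̄_i)(R_m − R̄_m) = 195.6900  ⇒  Cov = 195.6900 / 4 = 48.9225
Σ(R_m − R̄_m)² = 188.5400  ⇒  Var(R_m) = 188.5400 / 4 = 47.1350
β = Cov / Var(R_m) = 48.9225 / 47.1350 = 1.0379

1.038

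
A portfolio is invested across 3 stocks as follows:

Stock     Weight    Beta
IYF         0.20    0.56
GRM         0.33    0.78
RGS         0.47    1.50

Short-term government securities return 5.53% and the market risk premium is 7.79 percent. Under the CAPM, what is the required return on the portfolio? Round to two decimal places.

13.90%

β_P = Σ w_i β_i = 0.20×0.56 + 0.33×0.78 + 0.47×1.50 = 1.0744
E(R_P) = R_f + β_P × MRP = 5.53% + 1.0744 × 7.79% = 13.90%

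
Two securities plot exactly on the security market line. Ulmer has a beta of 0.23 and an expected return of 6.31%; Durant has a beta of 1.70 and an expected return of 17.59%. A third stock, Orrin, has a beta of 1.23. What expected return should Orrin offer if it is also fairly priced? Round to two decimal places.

13.98%

MRP (SML slope) = (17.59% − 6.31%) / (1.70 − 0.23) = 11.28% / 1.47 = 7.6735%
R_f (intercept) = 6.31% − 0.23 × 7.6735% = 4.5451%
E(R_Orrin) = R_f + β × MRP = 4.5451% + 1.23 × 7.6735% = 13.98%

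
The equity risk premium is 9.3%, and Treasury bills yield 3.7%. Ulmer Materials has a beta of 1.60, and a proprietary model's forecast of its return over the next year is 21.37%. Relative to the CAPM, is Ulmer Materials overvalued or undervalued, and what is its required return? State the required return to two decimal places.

Undervalued; required return 18.58%

Required return = R_f + β·MRP = 3.7% + 1.60 × 9.3% = 18.58%
Forecast 21.37% > required 18.58% → the stock plots above the SML → undervalued.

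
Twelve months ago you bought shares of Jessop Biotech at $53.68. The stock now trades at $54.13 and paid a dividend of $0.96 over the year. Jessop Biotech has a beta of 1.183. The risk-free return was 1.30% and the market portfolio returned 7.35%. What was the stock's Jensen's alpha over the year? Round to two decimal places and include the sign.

-5.83%

Realised HPR = (P1 + D1 − P0) / P0 = (54.13 + 0.96 − 53.68) / 53.68 = 1.41 / 53.68 = 2.6267%
MRP = 7.35% − 1.30% = 6.05%
CAPM required = R_f + β·MRP = 1.30% + 1.183 × 6.05% = 8.45715%
α = realised − required = 2.6267% − 8.45715% = -5.83%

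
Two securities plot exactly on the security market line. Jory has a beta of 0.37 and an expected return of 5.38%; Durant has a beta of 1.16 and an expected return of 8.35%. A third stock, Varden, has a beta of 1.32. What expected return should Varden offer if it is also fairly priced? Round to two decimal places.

MRP (SML slope) = (8.35% − 5.38%) / (1.16 − 0.37) = 2.97% / 0.79 = 3.7595%
R_f (intercept) = 5.38% − 0.37 × 3.7595% = 3.9890%
E(R_Varden) = R_f + β × MRP = 3.9890% + 1.32 × 3.7595% = 8.95%

8.95%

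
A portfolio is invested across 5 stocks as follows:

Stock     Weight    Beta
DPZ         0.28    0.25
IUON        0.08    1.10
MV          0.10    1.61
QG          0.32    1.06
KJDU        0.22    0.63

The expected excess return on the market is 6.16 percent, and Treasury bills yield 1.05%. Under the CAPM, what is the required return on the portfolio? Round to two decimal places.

β_P = Σ w_i β_i = 0.28×0.25 + 0.08×1.10 + 0.10×1.61 + 0.32×1.06 + 0.22×0.63 = 0.7968
E(R_P) = R_f + β_P × MRP = 1.05% + 0.7968 × 6.16% = 5.96%

5.96%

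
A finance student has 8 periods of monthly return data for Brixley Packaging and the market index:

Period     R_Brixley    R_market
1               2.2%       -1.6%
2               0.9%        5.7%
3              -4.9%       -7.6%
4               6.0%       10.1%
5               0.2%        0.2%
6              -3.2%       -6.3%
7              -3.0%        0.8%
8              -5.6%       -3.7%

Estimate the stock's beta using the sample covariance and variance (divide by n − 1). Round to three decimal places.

0.547

Mean R_i = (2.2 + 0.9 − 4.9 + 6.0 + 0.2 − 3.2 − 3.0 − 5.6) / 8 = -0.9250%
Mean R_m = (-1.6 + 5.7 − 7.6 + 10.1 + 0.2 − 6.3 + 0.8 − 3.7) / 8 = -0.3000%
Σ(R_i − R̄_i)(R_m − R̄_m) = 135.7500  ⇒  Cov = 135.7500 / 7 = 19.3929
Σ(R_m − R̄_m)² = 248.1600  ⇒  Var(R_m) = 248.1600 / 7 = 35.4514
β = Cov / Var(R_m) = 19.3929 / 35.4514 = 0.5470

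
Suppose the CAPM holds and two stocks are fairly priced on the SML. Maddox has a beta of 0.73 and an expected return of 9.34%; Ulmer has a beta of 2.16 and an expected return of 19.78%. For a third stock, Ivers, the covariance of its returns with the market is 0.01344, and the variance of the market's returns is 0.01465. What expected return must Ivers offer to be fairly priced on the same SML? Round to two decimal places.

10.71%

MRP = (19.78% − 9.34%) / (2.16 − 0.73) = 7.3007%
R_f = 9.34% − 0.73 × 7.3007% = 4.0105%
β_Ivers = Cov / Var(R_m) = 0.01344 / 0.01465 = 0.9174
E(R_Ivers) = R_f + β × MRP = 4.0105% + 0.9174 × 7.3007% = 10.71%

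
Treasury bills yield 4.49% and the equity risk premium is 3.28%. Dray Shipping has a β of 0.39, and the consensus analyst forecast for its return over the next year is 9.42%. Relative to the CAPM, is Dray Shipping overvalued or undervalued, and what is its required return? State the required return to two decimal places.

Undervalued; required return 5.77%

Required return = R_f + β·MRP = 4.49% + 0.39 × 3.28% = 5.77%
Forecast 9.42% > required 5.77% → the stock plots above the SML → undervalued.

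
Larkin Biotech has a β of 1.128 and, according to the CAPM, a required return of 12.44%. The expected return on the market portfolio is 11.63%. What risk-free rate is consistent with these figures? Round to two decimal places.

E(R) = R_f + β(E(R_m) − R_f) = R_f(1 − β) + β·E(R_m)
12.44% = R_f × (1 − 1.128) + 1.128 × 11.63%
12.44% = R_f × -0.128 + 13.11864%
R_f = (12.44% − 13.11864%) / -0.128 = 5.30%

5.30%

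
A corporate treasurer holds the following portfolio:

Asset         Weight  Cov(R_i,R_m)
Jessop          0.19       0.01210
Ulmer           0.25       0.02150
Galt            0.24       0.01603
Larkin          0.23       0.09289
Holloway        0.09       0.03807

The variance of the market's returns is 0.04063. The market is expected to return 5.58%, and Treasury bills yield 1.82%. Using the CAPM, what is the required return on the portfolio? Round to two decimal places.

β_Jessop = 0.01210 / 0.04063 = 0.2978
β_Ulmer = 0.02150 / 0.04063 = 0.5292
β_Galt = 0.01603 / 0.04063 = 0.3945
β_Larkin = 0.09289 / 0.04063 = 2.2862
β_Holloway = 0.03807 / 0.04063 = 0.9370
β_P = Σ w_i β_i = 0.19×0.2978 + 0.25×0.5292 + 0.24×0.3945 + 0.23×2.2862 + 0.09×0.9370 = 0.8937
MRP = 5.58% − 1.82% = 3.76%
E(R_P) = R_f + β_P × MRP = 1.82% + 0.8937 × 3.76% = 5.18%

5.18%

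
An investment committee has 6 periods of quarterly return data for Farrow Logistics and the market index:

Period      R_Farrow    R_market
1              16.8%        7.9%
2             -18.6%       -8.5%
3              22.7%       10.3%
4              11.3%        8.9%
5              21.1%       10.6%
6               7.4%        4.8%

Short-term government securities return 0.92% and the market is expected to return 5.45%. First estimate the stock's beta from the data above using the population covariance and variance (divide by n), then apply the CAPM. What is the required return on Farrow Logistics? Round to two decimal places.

Mean R_i = (16.8 − 18.6 + 22.7 + 11.3 + 21.1 + 7.4) / 6 = 10.1167%
Mean R_m = (7.9 − 8.5 + 10.3 + 8.9 + 10.6 + 4.8) / 6 = 5.6667%
Σ(R_i − R̄_i)(R_m − R̄_m) = 540.4133  ⇒  Cov = 540.4133 / 6 = 90.0689
Σ(R_m − R̄_m)² = 262.6933  ⇒  Var(R_m) = 262.6933 / 6 = 43.7822
β = Cov / Var(R_m) = 90.0689 / 43.7822 = 2.0572
MRP = 5.45% − 0.92% = 4.53%
E(R) = R_f + β × MRP = 0.92% + 2.0572 × 4.53% = 10.24%

10.24%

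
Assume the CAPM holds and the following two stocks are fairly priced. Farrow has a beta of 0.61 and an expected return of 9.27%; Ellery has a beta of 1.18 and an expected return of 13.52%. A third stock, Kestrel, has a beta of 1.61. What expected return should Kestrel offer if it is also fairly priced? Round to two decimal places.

MRP (SML slope) = (13.52% − 9.27%) / (1.18 − 0.61) = 4.25% / 0.57 = 7.4561%
R_f (intercept) = 9.27% − 0.61 × 7.4561% = 4.7218%
E(R_Kestrel) = R_f + β × MRP = 4.7218% + 1.61 × 7.4561% = 16.73%

16.73%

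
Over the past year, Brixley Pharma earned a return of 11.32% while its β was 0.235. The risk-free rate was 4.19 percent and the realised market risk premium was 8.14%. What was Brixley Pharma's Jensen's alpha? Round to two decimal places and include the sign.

CAPM benchmark = R_f + β(R_m − R_f) = 4.19% + 0.235 × 8.14% = 6.10290%
α = actual − benchmark = 11.32% − 6.10290% = +5.22%

+5.22%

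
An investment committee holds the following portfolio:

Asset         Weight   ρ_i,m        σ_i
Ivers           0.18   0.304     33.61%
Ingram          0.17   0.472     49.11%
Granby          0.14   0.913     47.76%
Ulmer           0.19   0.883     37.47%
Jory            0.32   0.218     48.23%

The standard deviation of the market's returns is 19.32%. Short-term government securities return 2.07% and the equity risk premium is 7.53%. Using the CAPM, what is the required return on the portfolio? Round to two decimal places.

10.46%

β_Ivers = 0.304 × 33.61% / 19.32% = 0.5289
β_Ingram = 0.472 × 49.11% / 19.32% = 1.1998
β_Granby = 0.913 × 47.76% / 19.32% = 2.2570
β_Ulmer = 0.883 × 37.47% / 19.32% = 1.7125
β_Jory = 0.218 × 48.23% / 19.32% = 0.5442
β_P = Σ w_i β_i = 0.18×0.5289 + 0.17×1.1998 + 0.14×2.2570 + 0.19×1.7125 + 0.32×0.5442 = 1.1147
E(R_P) = R_f + β_P × MRP = 2.07% + 1.1147 × 7.53% = 10.46%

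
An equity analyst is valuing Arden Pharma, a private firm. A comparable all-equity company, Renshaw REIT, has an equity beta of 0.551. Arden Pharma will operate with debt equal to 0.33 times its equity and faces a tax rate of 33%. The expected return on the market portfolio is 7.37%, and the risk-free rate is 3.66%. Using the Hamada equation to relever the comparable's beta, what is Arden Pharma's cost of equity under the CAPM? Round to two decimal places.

β_L = β_U × [1 + (1 − t)(D/E)] = 0.551 × [1 + (1 − 0.33) × 0.33]
    = 0.551 × [1 + 0.67 × 0.33] = 0.551 × 1.2211 = 0.6728
MRP = 7.37% − 3.66% = 3.71%
E(R) = R_f + β_L × MRP = 3.66% + 0.6728 × 3.71% = 6.16%

6.16%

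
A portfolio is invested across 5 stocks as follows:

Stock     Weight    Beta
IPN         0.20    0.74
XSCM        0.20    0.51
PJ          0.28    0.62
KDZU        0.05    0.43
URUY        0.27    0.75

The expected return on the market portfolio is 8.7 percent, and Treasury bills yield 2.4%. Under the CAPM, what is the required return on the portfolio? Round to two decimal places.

6.48%

β_P = Σ w_i β_i = 0.20×0.74 + 0.20×0.51 + 0.28×0.62 + 0.05×0.43 + 0.27×0.75 = 0.6476
MRP = 8.7% − 2.4% = 6.30%
E(R_P) = R_f + β_P × MRP = 2.4% + 0.6476 × 6.3% = 6.48%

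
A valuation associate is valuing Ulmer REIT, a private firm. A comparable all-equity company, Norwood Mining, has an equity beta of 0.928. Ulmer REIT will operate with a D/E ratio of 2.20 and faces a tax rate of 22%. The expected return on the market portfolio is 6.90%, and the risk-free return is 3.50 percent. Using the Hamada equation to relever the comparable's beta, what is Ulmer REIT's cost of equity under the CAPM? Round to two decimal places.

β_L = β_U × [1 + (1 − t)(D/E)] = 0.928 × [1 + (1 − 0.22) × 2.20]
    = 0.928 × [1 + 0.78 × 2.20] = 0.928 × 2.7160 = 2.5204
MRP = 6.90% − 3.50% = 3.40%
E(R) = R_f + β_L × MRP = 3.50% + 2.5204 × 3.40% = 12.07%

12.07%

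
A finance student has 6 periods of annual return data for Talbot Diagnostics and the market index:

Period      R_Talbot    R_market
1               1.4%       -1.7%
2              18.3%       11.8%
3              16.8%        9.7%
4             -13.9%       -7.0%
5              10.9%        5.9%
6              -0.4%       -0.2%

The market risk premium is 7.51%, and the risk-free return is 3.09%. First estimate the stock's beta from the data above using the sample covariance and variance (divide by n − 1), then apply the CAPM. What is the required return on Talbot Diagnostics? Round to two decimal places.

Mean R_i = (1.4 + 18.3 + 16.8 − 13.9 + 10.9 − 0.4) / 6 = 5.5167%
Mean R_m = (-1.7 + 11.8 + 9.7 − 7.0 + 5.9 − 0.2) / 6 = 3.0833%
Σ(R_i − R̄_i)(R_m − R̄_m) = 436.1517  ⇒  Cov = 436.1517 / 5 = 87.2303
Σ(R_m − R̄_m)² = 263.0283  ⇒  Var(R_m) = 263.0283 / 5 = 52.6057
β = Cov / Var(R_m) = 87.2303 / 52.6057 = 1.6582
E(R) = R_f + β × MRP = 3.09% + 1.6582 × 7.51% = 15.54%

15.54%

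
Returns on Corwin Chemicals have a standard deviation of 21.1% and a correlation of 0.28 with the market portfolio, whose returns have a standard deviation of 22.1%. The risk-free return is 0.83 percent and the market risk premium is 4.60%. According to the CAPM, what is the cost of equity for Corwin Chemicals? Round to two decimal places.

2.06%

β = ρ × σ_i / σ_m = 0.28 × 21.1% / 22.1% = 0.2673
E(R) = 0.83% + 0.2673 × 4.60% = 2.06%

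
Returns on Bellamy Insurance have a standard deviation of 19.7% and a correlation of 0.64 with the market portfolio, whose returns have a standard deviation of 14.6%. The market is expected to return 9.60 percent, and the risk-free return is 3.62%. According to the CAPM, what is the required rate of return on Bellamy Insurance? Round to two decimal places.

8.78%

β = ρ × σ_i / σ_m = 0.64 × 19.7% / 14.6% = 0.8636
MRP = 9.60% − 3.62% = 5.98%
E(R) = 3.62% + 0.8636 × 5.98% = 8.78%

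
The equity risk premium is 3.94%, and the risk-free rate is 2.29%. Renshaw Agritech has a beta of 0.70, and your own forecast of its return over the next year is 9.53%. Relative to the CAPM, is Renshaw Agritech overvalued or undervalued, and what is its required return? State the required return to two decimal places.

Undervalued; required return 5.05%

Required return = R_f + β·MRP = 2.29% + 0.70 × 3.94% = 5.05%
Forecast 9.53% > required 5.05% → the stock plots above the SML → undervalued.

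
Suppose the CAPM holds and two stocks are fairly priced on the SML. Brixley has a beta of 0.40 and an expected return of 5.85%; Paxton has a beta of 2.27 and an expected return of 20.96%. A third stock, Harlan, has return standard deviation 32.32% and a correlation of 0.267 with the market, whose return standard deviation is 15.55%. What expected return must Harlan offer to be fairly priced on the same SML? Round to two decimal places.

7.10%

MRP = (20.96% − 5.85%) / (2.27 − 0.40) = 8.0802%
R_f = 5.85% − 0.40 × 8.0802% = 2.6179%
β_Harlan = ρ·σ_i/σ_m = 0.267 × 32.32 / 15.55 = 0.5549
E(R_Harlan) = R_f + β × MRP = 2.6179% + 0.5549 × 8.0802% = 7.10%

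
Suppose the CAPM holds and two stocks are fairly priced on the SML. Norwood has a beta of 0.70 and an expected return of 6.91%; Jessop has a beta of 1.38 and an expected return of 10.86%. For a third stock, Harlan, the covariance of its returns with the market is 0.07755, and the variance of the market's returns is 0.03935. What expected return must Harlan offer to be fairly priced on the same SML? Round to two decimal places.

MRP = (10.86% − 6.91%) / (1.38 − 0.70) = 5.8088%
R_f = 6.91% − 0.70 × 5.8088% = 2.8438%
β_Harlan = Cov / Var(R_m) = 0.07755 / 0.03935 = 1.9708
E(R_Harlan) = R_f + β × MRP = 2.8438% + 1.9708 × 5.8088% = 14.29%

14.29%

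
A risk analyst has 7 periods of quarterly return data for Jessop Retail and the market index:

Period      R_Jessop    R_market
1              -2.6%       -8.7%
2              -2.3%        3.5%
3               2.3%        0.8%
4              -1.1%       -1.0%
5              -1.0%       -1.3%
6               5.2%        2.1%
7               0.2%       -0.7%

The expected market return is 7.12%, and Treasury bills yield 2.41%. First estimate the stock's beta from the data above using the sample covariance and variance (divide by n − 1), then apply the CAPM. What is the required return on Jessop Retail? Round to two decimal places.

Mean R_i = (-2.6 − 2.3 + 2.3 − 1.1 − 1.0 + 5.2 + 0.2) / 7 = 0.1000%
Mean R_m = (-8.7 + 3.5 + 0.8 − 1.0 − 1.3 + 2.1 − 0.7) / 7 = -0.7571%
Σ(R_i − R̄_i)(R_m − R̄_m) = 30.1200  ⇒  Cov = 30.1200 / 6 = 5.0200
Σ(R_m − R̄_m)² = 92.1571  ⇒  Var(R_m) = 92.1571 / 6 = 15.3595
β = Cov / Var(R_m) = 5.0200 / 15.3595 = 0.3268
MRP = 7.12% − 2.41% = 4.71%
E(R) = R_f + β × MRP = 2.41% + 0.3268 × 4.71% = 3.95%

3.95%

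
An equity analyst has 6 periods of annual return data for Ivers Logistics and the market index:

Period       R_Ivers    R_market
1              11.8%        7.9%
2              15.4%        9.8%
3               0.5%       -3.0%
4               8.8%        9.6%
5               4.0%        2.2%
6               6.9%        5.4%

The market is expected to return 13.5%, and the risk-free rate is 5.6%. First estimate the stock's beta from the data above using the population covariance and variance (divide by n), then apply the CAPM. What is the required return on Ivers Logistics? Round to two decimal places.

Mean R_i = (11.8 + 15.4 + 0.5 + 8.8 + 4.0 + 6.9) / 6 = 7.9000%
Mean R_m = (7.9 + 9.8 − 3.0 + 9.6 + 2.2 + 5.4) / 6 = 5.3167%
Σ(R_i − R̄_i)(R_m − R̄_m) = 121.1700  ⇒  Cov = 121.1700 / 6 = 20.1950
Σ(R_m − R̄_m)² = 124.0083  ⇒  Var(R_m) = 124.0083 / 6 = 20.6681
β = Cov / Var(R_m) = 20.1950 / 20.6681 = 0.9771
MRP = 13.5% − 5.6% = 7.90%
E(R) = R_f + β × MRP = 5.6% + 0.9771 × 7.9% = 13.32%

13.32%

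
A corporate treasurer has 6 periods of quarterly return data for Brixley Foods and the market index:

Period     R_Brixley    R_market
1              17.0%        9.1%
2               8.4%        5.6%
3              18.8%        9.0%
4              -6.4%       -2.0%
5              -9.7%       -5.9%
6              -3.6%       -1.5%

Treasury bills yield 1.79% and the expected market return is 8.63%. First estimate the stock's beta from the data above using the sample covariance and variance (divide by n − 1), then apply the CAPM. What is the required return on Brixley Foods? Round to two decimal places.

Mean R_i = (17.0 + 8.4 + 18.8 − 6.4 − 9.7 − 3.6) / 6 = 4.0833%
Mean R_m = (9.1 + 5.6 + 9.0 − 2.0 − 5.9 − 1.5) / 6 = 2.3833%
Σ(R_i − R̄_i)(R_m − R̄_m) = 387.9783  ⇒  Cov = 387.9783 / 5 = 77.5957
Σ(R_m − R̄_m)² = 202.1483  ⇒  Var(R_m) = 202.1483 / 5 = 40.4297
β = Cov / Var(R_m) = 77.5957 / 40.4297 = 1.9193
MRP = 8.63% − 1.79% = 6.84%
E(R) = R_f + β × MRP = 1.79% + 1.9193 × 6.84% = 14.92%

14.92%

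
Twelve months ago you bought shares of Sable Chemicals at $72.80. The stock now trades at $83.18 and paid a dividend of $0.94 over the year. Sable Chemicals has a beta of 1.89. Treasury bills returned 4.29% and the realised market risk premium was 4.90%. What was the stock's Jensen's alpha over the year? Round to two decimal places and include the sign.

Realised HPR = (P1 + D1 − P0) / P0 = (83.18 + 0.94 − 72.80) / 72.80 = 11.32 / 72.80 = 15.5495%
CAPM required = R_f + β·MRP = 4.29% + 1.89 × 4.90% = 13.5510%
α = realised − required = 15.5495% − 13.5510% = +2.00%

+2.00%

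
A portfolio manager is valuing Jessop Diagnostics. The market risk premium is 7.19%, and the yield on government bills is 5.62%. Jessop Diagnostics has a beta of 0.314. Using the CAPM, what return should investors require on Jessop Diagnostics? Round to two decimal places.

E(R) = R_f + β × MRP = 5.62% + 0.314 × 7.19% = 7.88%

7.88%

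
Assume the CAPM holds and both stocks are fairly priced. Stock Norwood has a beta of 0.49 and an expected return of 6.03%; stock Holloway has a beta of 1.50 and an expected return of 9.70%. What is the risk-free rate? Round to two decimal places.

4.25%

Both satisfy E(R) = R_f + β·MRP, so the slope of the SML is
MRP = (9.70% − 6.03%) / (1.50 − 0.49) = 3.67% / 1.01 = 3.6337%
R_f = E(R_Norwood) − β_Norwood·MRP = 6.03% − 0.49 × 3.6337% = 4.2495%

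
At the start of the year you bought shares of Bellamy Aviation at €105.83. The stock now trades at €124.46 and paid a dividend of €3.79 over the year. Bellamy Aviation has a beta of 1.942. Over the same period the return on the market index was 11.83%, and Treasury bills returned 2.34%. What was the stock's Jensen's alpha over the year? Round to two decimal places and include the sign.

+0.42%

Realised HPR = (P1 + D1 − P0) / P0 = (124.46 + 3.79 − 105.83) / 105.83 = 22.42 / 105.83 = 21.1849%
MRP = 11.83% − 2.34% = 9.49%
CAPM required = R_f + β·MRP = 2.34% + 1.942 × 9.49% = 20.76958%
α = realised − required = 21.1849% − 20.76958% = +0.42%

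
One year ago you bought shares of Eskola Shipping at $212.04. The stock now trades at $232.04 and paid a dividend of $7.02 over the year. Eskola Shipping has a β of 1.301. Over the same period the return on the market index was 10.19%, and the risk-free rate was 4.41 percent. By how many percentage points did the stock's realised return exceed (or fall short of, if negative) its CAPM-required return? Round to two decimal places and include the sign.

Realised HPR = (P1 + D1 − P0) / P0 = (232.04 + 7.02 − 212.04) / 212.04 = 27.02 / 212.04 = 12.7429%
MRP = 10.19% − 4.41% = 5.78%
CAPM required = R_f + β·MRP = 4.41% + 1.301 × 5.78% = 11.92978%
α = realised − required = 12.7429% − 11.92978% = +0.81%

+0.81%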